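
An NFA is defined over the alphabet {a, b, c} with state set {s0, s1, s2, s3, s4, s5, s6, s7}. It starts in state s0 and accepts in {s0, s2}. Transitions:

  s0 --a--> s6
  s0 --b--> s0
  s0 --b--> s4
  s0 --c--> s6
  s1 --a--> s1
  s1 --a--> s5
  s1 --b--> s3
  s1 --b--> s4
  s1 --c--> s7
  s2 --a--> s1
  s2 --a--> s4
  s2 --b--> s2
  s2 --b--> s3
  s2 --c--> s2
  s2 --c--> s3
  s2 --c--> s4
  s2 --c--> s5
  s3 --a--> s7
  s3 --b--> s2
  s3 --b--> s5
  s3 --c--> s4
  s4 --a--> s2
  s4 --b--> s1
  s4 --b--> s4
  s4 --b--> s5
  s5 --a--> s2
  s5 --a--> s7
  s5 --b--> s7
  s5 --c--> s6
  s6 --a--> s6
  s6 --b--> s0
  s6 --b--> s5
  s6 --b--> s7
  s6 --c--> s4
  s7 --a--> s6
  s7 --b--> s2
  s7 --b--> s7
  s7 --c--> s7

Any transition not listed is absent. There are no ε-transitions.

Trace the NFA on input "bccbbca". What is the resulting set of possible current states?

{s2, s6}

Start in {s0}.
Read 'b': s0→{s0, s4}; now {s0, s4}.
Read 'c': s0→{s6}, s4→∅; now {s6}.
Read 'c': s6→{s4}; now {s4}.
Read 'b': s4→{s1, s4, s5}; now {s1, s4, s5}.
Read 'b': s1→{s3, s4}, s4→{s1, s4, s5}, s5→{s7}; now {s1, s3, s4, s5, s7}.
Read 'c': s1→{s7}, s3→{s4}, s4→∅, s5→{s6}, s7→{s7}; now {s4, s6, s7}.
Read 'a': s4→{s2}, s6→{s6}, s7→{s6}; now {s2, s6}.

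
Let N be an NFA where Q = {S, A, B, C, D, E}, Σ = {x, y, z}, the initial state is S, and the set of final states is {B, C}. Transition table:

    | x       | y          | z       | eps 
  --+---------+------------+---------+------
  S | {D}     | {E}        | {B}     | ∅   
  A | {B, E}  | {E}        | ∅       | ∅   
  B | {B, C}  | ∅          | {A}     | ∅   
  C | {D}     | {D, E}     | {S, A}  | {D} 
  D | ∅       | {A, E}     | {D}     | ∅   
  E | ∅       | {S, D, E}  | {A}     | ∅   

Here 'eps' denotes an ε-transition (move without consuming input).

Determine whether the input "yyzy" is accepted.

No

Start in {S}.
Read 'y': S→{E}; now {E}.
Read 'y': E→{S, D, E}; now {S, D, E}.
Read 'z': S→{B}, D→{D}, E→{A}; now {A, B, D}.
Read 'y': A→{E}, B→∅, D→{A, E}; now {A, E}.
The final set {A, E} contains no accepting state.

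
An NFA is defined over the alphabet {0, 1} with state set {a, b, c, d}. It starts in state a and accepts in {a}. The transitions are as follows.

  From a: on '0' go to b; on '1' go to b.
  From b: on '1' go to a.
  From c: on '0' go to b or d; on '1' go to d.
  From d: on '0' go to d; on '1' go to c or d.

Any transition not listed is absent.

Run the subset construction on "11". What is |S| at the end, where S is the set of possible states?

1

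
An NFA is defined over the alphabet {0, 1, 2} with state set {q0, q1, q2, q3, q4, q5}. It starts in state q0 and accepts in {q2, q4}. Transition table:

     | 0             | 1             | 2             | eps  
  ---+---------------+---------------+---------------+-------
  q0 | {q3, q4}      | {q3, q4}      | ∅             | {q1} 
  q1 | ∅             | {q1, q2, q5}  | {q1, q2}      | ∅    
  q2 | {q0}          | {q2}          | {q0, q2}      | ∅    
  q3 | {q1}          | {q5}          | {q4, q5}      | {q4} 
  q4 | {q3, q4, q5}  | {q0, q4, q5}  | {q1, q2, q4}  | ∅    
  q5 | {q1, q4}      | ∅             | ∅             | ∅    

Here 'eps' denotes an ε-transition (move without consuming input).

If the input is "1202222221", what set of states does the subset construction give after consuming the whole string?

Start: ε-closure({q0}) = {q0, q1}.
Read '1': q0→{q3, q4}, q1→{q1, q2, q5}; now {q1, q2, q3, q4, q5}.
Read '2': q1→{q1, q2}, q2→{q0, q2}, q3→{q4, q5}, q4→{q1, q2, q4}, q5→∅; now {q0, q1, q2, q4, q5}.
Read '0': q0→{q3, q4}, q1→∅, q2→{q0}, q4→{q3, q4, q5}, q5→{q1, q4}; now {q0, q1, q3, q4, q5}.
Read '2': q0→∅, q1→{q1, q2}, q3→{q4, q5}, q4→{q1, q2, q4}, q5→∅; now {q1, q2, q4, q5}.
Read '2': q1→{q1, q2}, q2→{q0, q2}, q4→{q1, q2, q4}, q5→∅; now {q0, q1, q2, q4}.
Read '2': q0→∅, q1→{q1, q2}, q2→{q0, q2}, q4→{q1, q2, q4}; now {q0, q1, q2, q4}.
Read '2': q0→∅, q1→{q1, q2}, q2→{q0, q2}, q4→{q1, q2, q4}; now {q0, q1, q2, q4}.
Read '2': q0→∅, q1→{q1, q2}, q2→{q0, q2}, q4→{q1, q2, q4}; now {q0, q1, q2, q4}.
Read '2': q0→∅, q1→{q1, q2}, q2→{q0, q2}, q4→{q1, q2, q4}; now {q0, q1, q2, q4}.
Read '1': q0→{q3, q4}, q1→{q1, q2, q5}, q2→{q2}, q4→{q0, q4, q5}; now {q0, q1, q2, q3, q4, q5}.

{q0, q1, q2, q3, q4, q5}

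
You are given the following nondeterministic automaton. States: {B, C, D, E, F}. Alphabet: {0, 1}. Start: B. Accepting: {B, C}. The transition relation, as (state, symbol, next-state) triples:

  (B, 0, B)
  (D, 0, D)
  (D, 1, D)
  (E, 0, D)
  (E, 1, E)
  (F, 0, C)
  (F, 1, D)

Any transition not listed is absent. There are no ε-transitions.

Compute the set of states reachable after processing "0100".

Start in {B}.
Read '0': B→{B}; now {B}.
Read '1': B→∅; now ∅.
The set is empty and remains empty for the remaining 2 symbols.

∅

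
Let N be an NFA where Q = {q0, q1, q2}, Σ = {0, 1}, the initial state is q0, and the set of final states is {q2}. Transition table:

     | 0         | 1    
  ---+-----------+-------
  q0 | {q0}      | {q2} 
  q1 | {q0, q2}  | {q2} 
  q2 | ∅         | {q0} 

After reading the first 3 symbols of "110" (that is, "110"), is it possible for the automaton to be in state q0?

Start in {q0}.
Read '1': q0→{q2}; now {q2}.
Read '1': q2→{q0}; now {q0}.
Read '0': q0→{q0}; now {q0}.
State q0 is in {q0}.

Yes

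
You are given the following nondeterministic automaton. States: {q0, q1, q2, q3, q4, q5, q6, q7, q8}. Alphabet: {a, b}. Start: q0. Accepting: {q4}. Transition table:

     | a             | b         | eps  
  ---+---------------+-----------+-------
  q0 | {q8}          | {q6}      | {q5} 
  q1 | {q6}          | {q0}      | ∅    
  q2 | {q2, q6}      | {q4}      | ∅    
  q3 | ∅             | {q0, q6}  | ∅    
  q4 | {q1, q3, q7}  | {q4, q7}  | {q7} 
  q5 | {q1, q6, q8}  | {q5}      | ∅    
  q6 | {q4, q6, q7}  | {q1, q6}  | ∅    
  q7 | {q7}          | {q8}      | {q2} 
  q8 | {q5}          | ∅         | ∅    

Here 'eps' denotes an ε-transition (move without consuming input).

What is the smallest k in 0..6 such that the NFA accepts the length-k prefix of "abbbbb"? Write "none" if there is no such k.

none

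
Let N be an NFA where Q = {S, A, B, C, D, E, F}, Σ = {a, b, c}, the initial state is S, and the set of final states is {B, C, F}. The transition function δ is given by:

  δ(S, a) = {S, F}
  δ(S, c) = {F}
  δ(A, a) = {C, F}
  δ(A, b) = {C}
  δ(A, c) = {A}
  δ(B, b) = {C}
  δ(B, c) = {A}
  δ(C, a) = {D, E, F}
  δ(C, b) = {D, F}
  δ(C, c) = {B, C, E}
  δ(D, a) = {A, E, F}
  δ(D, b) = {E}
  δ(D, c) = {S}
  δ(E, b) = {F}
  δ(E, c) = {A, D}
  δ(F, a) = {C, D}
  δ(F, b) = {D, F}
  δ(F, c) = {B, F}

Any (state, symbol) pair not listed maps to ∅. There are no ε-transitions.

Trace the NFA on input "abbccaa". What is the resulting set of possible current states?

{S, A, C, D, E, F}

Start in {S}.
Read 'a': {S} → {S, F}.
Read 'b': {S, F} → {D, F}.
Read 'b': {D, F} → {D, E, F}.
Read 'c': {D, E, F} → {S, A, B, D, F}.
Read 'c': {S, A, B, D, F} → {S, A, B, F}.
Read 'a': {S, A, B, F} → {S, C, D, F}.
Read 'a': {S, C, D, F} → {S, A, C, D, E, F}.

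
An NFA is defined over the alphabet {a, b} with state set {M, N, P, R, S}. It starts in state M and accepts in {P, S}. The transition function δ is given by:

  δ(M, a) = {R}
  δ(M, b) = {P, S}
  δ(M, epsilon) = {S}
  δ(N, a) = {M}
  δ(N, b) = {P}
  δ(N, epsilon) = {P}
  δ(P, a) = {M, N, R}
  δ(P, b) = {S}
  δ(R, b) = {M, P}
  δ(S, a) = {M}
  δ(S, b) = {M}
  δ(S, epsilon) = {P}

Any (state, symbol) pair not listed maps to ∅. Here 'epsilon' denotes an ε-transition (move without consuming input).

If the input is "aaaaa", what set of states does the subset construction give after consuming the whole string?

{M, N, P, R, S}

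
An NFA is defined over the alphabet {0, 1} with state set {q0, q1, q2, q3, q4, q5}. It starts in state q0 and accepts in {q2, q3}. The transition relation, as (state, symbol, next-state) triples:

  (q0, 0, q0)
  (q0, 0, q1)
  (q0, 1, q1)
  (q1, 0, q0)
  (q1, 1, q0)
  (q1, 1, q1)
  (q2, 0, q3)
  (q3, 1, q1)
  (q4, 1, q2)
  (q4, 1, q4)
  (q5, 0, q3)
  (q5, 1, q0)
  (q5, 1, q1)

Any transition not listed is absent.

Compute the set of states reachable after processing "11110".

Start in {q0}.
Read '1': q0→{q1}; now {q1}.
Read '1': q1→{q0, q1}; now {q0, q1}.
Read '1': q0→{q1}, q1→{q0, q1}; now {q0, q1}.
Read '1': q0→{q1}, q1→{q0, q1}; now {q0, q1}.
Read '0': q0→{q0, q1}, q1→{q0}; now {q0, q1}.

{q0, q1}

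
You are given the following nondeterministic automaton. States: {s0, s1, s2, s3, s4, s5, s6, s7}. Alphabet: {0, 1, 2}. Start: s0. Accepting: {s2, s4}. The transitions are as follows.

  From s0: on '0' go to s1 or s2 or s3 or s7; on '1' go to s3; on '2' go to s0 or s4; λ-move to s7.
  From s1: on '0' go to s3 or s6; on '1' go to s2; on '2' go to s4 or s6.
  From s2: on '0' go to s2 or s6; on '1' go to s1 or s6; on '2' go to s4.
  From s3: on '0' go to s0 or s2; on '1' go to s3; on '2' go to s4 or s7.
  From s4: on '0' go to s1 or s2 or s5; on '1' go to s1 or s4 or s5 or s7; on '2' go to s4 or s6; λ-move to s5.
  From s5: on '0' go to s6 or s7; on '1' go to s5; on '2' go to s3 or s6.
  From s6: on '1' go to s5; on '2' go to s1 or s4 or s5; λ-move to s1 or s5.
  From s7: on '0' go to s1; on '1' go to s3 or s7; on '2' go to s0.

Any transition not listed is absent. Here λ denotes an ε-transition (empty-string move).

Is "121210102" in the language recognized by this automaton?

Start: ε-closure({s0}) = {s0, s7}.
Read '1': s0→{s3}, s7→{s3, s7}; now {s3, s7}.
Read '2': s3→{s4, s7}, s7→{s0}; union {s0, s4, s7}; ε-closure = {s0, s4, s5, s7}.
Read '1': s0→{s3}, s4→{s1, s4, s5, s7}, s5→{s5}, s7→{s3, s7}; now {s1, s3, s4, s5, s7}.
Read '2': s1→{s4, s6}, s3→{s4, s7}, s4→{s4, s6}, s5→{s3, s6}, s7→{s0}; union {s0, s3, s4, s6, s7}; ε-closure = {s0, s1, s3, s4, s5, s6, s7}.
Read '1': s0→{s3}, s1→{s2}, s3→{s3}, s4→{s1, s4, s5, s7}, s5→{s5}, s6→{s5}, s7→{s3, s7}; now {s1, s2, s3, s4, s5, s7}.
Read '0': s1→{s3, s6}, s2→{s2, s6}, s3→{s0, s2}, s4→{s1, s2, s5}, s5→{s6, s7}, s7→{s1}; now {s0, s1, s2, s3, s5, s6, s7}.
Read '1': s0→{s3}, s1→{s2}, s2→{s1, s6}, s3→{s3}, s5→{s5}, s6→{s5}, s7→{s3, s7}; now {s1, s2, s3, s5, s6, s7}.
Read '0': s1→{s3, s6}, s2→{s2, s6}, s3→{s0, s2}, s5→{s6, s7}, s6→∅, s7→{s1}; union {s0, s1, s2, s3, s6, s7}; ε-closure = {s0, s1, s2, s3, s5, s6, s7}.
Read '2': s0→{s0, s4}, s1→{s4, s6}, s2→{s4}, s3→{s4, s7}, s5→{s3, s6}, s6→{s1, s4, s5}, s7→{s0}; now {s0, s1, s3, s4, s5, s6, s7}.
The final set {s0, s1, s3, s4, s5, s6, s7} contains the accepting state s4.

Yes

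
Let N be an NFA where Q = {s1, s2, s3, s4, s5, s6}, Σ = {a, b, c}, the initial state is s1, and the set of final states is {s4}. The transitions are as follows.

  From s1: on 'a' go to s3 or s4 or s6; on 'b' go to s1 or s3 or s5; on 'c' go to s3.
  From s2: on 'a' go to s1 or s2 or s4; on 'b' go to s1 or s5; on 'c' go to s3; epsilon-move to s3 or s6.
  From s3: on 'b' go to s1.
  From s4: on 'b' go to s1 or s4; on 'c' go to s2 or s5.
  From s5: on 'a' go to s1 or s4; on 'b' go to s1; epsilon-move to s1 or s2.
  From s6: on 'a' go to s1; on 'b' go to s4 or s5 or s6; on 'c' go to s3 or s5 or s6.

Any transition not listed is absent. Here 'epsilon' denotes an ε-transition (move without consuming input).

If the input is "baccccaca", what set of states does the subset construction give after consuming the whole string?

{s1, s2, s3, s4, s6}

Start in {s1}.
Read 'b': s1→{s1, s3, s5}; union {s1, s3, s5}; ε-closure = {s1, s2, s3, s5, s6}.
Read 'a': s1→{s3, s4, s6}, s2→{s1, s2, s4}, s3→∅, s5→{s1, s4}, s6→{s1}; now {s1, s2, s3, s4, s6}.
Read 'c': s1→{s3}, s2→{s3}, s3→∅, s4→{s2, s5}, s6→{s3, s5, s6}; union {s2, s3, s5, s6}; ε-closure = {s1, s2, s3, s5, s6}.
Read 'c': s1→{s3}, s2→{s3}, s3→∅, s5→∅, s6→{s3, s5, s6}; union {s3, s5, s6}; ε-closure = {s1, s2, s3, s5, s6}.
Read 'c': s1→{s3}, s2→{s3}, s3→∅, s5→∅, s6→{s3, s5, s6}; union {s3, s5, s6}; ε-closure = {s1, s2, s3, s5, s6}.
Read 'c': s1→{s3}, s2→{s3}, s3→∅, s5→∅, s6→{s3, s5, s6}; union {s3, s5, s6}; ε-closure = {s1, s2, s3, s5, s6}.
Read 'a': s1→{s3, s4, s6}, s2→{s1, s2, s4}, s3→∅, s5→{s1, s4}, s6→{s1}; now {s1, s2, s3, s4, s6}.
Read 'c': s1→{s3}, s2→{s3}, s3→∅, s4→{s2, s5}, s6→{s3, s5, s6}; union {s2, s3, s5, s6}; ε-closure = {s1, s2, s3, s5, s6}.
Read 'a': s1→{s3, s4, s6}, s2→{s1, s2, s4}, s3→∅, s5→{s1, s4}, s6→{s1}; now {s1, s2, s3, s4, s6}.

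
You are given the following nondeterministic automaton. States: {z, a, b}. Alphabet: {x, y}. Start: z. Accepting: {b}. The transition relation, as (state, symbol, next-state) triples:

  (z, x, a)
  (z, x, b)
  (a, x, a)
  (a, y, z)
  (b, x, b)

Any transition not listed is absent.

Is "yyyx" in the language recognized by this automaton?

No

Start in {z}.
Read 'y': z→∅; now ∅.
The set is empty and remains empty for the remaining 3 symbols.
The final set ∅ contains no accepting state.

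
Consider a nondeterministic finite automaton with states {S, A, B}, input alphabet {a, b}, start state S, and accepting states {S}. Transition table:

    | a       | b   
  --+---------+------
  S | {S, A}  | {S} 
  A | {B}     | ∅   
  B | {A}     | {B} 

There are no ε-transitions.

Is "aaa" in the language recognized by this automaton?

Yes

Start in {S}.
Read 'a': {S} → {S, A}.
Read 'a': {S, A} → {S, A, B}.
Read 'a': {S, A, B} → {S, A, B}.
The final set {S, A, B} contains the accepting state S.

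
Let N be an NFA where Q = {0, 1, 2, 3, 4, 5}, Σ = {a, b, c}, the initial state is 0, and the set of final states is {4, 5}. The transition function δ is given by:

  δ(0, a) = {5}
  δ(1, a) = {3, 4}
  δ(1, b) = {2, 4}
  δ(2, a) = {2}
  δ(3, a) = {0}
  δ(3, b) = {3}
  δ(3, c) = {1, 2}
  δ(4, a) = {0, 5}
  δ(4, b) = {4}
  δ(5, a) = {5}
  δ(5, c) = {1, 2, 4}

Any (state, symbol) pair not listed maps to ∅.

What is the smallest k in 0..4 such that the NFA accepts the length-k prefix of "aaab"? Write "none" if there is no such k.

1

Start in {0}.
Read 'a': 0→{5}; now {5}.
None of the earlier sets intersect F, but {5} does.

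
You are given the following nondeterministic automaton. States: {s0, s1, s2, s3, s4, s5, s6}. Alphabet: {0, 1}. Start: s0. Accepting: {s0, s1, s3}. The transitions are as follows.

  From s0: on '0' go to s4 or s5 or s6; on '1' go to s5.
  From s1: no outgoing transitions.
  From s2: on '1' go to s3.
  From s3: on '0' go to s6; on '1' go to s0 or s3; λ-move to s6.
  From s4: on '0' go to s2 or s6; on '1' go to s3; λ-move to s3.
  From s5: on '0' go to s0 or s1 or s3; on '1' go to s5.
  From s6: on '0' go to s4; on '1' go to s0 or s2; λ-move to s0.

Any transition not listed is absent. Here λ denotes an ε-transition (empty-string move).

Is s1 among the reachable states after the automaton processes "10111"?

No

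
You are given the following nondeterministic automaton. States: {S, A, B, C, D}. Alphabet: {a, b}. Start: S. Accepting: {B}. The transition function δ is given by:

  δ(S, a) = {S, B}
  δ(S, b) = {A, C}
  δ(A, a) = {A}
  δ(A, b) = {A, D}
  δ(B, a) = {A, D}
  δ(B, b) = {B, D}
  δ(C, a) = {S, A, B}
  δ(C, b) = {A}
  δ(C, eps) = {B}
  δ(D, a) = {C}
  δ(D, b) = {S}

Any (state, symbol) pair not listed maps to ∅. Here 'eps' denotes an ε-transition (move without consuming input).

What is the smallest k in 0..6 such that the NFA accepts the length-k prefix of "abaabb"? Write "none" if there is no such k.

1

Start in {S}.
Read 'a': S→{S, B}; now {S, B}.
None of the earlier sets intersect F, but {S, B} does.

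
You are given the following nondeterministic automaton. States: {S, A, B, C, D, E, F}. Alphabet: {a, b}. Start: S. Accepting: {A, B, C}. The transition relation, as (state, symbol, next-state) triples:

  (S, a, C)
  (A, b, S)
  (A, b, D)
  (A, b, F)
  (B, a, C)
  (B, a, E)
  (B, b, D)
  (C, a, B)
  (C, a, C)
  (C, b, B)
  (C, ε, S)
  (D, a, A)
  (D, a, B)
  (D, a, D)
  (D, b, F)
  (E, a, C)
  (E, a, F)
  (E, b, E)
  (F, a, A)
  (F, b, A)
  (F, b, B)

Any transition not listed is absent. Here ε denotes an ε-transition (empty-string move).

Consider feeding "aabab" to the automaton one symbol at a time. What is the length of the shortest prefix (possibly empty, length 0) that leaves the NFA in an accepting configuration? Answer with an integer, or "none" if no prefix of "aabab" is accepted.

1

Start in {S}.
Read 'a': S→{C}; union {C}; ε-closure = {S, C}.
None of the earlier sets intersect F, but {S, C} does.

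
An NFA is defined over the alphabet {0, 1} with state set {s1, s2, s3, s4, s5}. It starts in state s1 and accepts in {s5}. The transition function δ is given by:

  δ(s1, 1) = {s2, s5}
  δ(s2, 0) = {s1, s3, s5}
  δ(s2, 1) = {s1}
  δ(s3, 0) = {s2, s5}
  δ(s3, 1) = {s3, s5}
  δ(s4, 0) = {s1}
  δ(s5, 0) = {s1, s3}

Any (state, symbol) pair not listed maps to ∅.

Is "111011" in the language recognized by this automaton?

Start in {s1}.
Read '1': s1→{s2, s5}; now {s2, s5}.
Read '1': s2→{s1}, s5→∅; now {s1}.
Read '1': s1→{s2, s5}; now {s2, s5}.
Read '0': s2→{s1, s3, s5}, s5→{s1, s3}; now {s1, s3, s5}.
Read '1': s1→{s2, s5}, s3→{s3, s5}, s5→∅; now {s2, s3, s5}.
Read '1': s2→{s1}, s3→{s3, s5}, s5→∅; now {s1, s3, s5}.
The final set {s1, s3, s5} contains the accepting state s5.

Yes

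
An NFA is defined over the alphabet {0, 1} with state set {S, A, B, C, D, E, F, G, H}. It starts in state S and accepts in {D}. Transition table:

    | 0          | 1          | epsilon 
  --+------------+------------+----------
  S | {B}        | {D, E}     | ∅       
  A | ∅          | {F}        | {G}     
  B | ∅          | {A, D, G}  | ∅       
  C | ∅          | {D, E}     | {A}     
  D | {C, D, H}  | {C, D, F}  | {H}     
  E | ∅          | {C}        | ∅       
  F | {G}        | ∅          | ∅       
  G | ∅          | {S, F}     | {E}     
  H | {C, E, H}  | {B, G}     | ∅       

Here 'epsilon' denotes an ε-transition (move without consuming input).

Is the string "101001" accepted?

Start in {S}.
Read '1': {S} → {D, E, H}.
Read '0': {D, E, H} → {A, C, D, E, G, H}.
Read '1': {A, C, D, E, G, H} → {S, A, B, C, D, E, F, G, H}.
Read '0': {S, A, B, C, D, E, F, G, H} → {A, B, C, D, E, G, H}.
Read '0': {A, B, C, D, E, G, H} → {A, C, D, E, G, H}.
Read '1': {A, C, D, E, G, H} → {S, A, B, C, D, E, F, G, H}.
The final set {S, A, B, C, D, E, F, G, H} contains the accepting state D.

Yes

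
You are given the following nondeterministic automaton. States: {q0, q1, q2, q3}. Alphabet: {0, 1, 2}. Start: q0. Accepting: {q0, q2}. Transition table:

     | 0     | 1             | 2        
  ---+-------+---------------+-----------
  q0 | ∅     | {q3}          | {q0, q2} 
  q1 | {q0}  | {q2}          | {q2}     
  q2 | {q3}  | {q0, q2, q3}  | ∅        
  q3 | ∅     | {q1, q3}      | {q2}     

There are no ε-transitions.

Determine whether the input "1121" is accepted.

Start in {q0}.
Read '1': {q0} → {q3}.
Read '1': {q3} → {q1, q3}.
Read '2': {q1, q3} → {q2}.
Read '1': {q2} → {q0, q2, q3}.
The final set {q0, q2, q3} contains the accepting states q0, q2.

Yes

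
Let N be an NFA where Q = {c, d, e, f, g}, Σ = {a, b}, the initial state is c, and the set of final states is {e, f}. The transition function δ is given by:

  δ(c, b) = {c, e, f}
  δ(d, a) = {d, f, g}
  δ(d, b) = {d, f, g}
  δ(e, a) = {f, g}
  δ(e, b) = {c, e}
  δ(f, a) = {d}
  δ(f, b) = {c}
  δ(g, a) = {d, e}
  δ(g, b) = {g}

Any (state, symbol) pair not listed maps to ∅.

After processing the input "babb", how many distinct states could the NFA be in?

5

Start in {c}.
Read 'b': c→{c, e, f}; now {c, e, f}.
Read 'a': c→∅, e→{f, g}, f→{d}; now {d, f, g}.
Read 'b': d→{d, f, g}, f→{c}, g→{g}; now {c, d, f, g}.
Read 'b': c→{c, e, f}, d→{d, f, g}, f→{c}, g→{g}; now {c, d, e, f, g}.
That set has 5 states.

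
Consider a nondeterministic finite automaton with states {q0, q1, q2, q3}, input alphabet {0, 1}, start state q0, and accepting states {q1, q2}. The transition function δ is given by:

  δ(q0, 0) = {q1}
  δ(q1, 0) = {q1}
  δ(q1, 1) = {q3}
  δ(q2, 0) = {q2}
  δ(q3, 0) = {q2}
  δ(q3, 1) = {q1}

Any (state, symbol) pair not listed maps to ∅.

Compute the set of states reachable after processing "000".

Start in {q0}.
Read '0': {q0} → {q1}.
Read '0': {q1} → {q1}.
Read '0': {q1} → {q1}.

{q1}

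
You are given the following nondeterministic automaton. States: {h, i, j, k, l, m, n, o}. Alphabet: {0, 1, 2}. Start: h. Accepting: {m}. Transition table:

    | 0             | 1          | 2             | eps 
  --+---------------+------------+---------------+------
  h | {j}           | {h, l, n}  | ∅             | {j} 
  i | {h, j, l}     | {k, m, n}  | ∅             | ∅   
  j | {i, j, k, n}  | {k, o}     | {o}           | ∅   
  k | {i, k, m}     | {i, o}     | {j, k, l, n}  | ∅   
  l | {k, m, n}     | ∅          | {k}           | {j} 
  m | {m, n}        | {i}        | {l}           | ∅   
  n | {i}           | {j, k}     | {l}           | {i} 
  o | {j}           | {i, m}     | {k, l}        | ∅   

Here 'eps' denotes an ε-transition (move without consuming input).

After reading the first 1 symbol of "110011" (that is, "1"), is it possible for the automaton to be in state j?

Yes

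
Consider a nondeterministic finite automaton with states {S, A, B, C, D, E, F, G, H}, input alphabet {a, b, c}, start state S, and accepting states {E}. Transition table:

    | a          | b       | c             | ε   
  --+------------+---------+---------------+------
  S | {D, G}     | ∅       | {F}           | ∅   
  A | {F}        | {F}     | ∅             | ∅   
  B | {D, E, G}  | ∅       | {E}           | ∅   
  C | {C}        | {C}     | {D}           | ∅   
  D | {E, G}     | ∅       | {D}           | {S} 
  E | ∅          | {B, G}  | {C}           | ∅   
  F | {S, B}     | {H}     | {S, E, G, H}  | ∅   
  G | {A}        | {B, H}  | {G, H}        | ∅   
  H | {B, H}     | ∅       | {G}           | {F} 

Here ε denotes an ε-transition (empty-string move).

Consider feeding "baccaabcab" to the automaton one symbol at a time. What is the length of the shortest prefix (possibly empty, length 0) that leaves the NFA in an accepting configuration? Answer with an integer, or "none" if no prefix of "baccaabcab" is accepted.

none

Start in {S}.
Read 'b': S→∅; now ∅.
The set is empty and remains empty for the remaining 9 symbols.
No reachable set along the way intersects F.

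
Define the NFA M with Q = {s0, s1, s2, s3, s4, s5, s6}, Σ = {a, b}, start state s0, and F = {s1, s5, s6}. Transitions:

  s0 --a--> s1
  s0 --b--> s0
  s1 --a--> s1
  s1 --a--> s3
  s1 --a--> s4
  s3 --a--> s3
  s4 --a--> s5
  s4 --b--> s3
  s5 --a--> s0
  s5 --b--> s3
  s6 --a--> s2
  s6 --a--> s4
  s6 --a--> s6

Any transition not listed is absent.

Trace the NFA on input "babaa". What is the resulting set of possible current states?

Start in {s0}.
Read 'b': {s0} → {s0}.
Read 'a': {s0} → {s1}.
Read 'b': {s1} → ∅.
The set is empty and remains empty for the remaining 2 symbols.

∅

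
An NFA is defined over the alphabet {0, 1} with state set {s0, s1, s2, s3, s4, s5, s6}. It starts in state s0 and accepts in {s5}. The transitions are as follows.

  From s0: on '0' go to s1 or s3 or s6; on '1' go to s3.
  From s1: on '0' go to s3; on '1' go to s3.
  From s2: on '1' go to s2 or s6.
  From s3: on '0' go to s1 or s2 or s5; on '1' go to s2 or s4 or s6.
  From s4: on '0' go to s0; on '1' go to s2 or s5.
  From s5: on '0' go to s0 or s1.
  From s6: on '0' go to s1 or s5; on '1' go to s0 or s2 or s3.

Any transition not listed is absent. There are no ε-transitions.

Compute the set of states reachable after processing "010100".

{s0, s1, s2, s3, s5, s6}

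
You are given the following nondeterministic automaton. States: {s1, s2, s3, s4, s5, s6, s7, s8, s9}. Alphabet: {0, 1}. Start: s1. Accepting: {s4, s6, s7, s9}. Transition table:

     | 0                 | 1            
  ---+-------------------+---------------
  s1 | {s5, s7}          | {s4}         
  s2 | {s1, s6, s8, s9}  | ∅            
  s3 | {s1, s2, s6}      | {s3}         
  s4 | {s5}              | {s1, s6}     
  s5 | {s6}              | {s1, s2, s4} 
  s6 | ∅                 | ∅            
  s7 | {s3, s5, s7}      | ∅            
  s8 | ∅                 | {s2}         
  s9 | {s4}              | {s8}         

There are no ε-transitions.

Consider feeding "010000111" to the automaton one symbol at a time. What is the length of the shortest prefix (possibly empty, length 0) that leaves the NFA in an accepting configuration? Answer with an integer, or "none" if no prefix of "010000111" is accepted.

Start in {s1}.
Read '0': {s1} → {s5, s7}.
None of the earlier sets intersect F, but {s5, s7} does.

1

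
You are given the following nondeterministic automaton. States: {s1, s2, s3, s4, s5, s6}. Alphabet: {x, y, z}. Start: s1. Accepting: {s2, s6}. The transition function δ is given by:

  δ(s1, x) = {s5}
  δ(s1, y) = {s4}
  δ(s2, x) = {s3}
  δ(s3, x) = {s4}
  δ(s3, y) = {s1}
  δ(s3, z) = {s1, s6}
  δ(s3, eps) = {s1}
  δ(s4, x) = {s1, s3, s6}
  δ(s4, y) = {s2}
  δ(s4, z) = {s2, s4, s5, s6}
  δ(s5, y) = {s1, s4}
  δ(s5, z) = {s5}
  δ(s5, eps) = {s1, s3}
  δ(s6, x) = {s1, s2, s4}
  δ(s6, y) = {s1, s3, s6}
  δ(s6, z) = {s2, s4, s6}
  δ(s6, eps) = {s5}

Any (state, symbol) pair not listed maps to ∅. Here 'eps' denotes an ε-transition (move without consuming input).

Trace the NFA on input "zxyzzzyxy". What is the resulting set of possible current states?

Start in {s1}.
Read 'z': s1→∅; now ∅.
The set is empty and remains empty for the remaining 8 symbols.

∅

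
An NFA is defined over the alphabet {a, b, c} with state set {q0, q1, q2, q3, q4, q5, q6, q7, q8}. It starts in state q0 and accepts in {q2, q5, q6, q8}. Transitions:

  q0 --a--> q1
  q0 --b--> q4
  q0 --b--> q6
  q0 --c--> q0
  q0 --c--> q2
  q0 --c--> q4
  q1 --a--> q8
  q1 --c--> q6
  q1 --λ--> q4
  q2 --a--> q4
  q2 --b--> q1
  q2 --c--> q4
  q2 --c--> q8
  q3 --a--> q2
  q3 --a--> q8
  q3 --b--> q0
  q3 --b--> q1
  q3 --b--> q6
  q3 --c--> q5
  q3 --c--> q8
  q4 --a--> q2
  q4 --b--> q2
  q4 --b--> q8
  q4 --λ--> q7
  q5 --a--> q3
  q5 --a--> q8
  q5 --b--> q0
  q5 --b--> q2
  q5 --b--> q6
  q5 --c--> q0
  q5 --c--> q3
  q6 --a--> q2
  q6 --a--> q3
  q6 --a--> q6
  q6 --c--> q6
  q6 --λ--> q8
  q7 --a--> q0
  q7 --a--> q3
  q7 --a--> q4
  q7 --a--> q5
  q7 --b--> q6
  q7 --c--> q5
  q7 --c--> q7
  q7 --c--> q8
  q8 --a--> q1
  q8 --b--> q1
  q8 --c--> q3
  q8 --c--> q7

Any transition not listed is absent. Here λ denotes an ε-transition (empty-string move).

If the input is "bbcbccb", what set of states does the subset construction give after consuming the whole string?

Start in {q0}.
Read 'b': {q0} → {q4, q6, q7, q8}.
Read 'b': {q4, q6, q7, q8} → {q1, q2, q4, q6, q7, q8}.
Read 'c': {q1, q2, q4, q6, q7, q8} → {q3, q4, q5, q6, q7, q8}.
Read 'b': {q3, q4, q5, q6, q7, q8} → {q0, q1, q2, q4, q6, q7, q8}.
Read 'c': {q0, q1, q2, q4, q6, q7, q8} → {q0, q2, q3, q4, q5, q6, q7, q8}.
Read 'c': {q0, q2, q3, q4, q5, q6, q7, q8} → {q0, q2, q3, q4, q5, q6, q7, q8}.
Read 'b': {q0, q2, q3, q4, q5, q6, q7, q8} → {q0, q1, q2, q4, q6, q7, q8}.

{q0, q1, q2, q4, q6, q7, q8}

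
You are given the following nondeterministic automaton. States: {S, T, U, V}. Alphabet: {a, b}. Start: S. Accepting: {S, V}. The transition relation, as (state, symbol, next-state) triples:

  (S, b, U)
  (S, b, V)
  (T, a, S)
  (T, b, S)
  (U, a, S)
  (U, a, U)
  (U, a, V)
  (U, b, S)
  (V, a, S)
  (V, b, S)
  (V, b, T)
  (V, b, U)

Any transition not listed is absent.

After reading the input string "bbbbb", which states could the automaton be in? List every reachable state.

{S, T, U, V}

Start in {S}.
Read 'b': {S} → {U, V}.
Read 'b': {U, V} → {S, T, U}.
Read 'b': {S, T, U} → {S, U, V}.
Read 'b': {S, U, V} → {S, T, U, V}.
Read 'b': {S, T, U, V} → {S, T, U, V}.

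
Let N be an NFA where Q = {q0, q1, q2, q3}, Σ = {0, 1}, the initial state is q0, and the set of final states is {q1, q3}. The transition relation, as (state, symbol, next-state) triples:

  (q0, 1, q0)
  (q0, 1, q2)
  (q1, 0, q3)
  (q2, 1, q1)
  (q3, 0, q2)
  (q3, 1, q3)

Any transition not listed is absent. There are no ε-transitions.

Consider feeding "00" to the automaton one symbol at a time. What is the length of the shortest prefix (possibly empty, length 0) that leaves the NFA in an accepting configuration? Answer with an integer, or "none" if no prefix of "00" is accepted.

Start in {q0}.
Read '0': q0→∅; now ∅.
The set is empty and remains empty for the remaining 1 symbol.
No reachable set along the way intersects F.

none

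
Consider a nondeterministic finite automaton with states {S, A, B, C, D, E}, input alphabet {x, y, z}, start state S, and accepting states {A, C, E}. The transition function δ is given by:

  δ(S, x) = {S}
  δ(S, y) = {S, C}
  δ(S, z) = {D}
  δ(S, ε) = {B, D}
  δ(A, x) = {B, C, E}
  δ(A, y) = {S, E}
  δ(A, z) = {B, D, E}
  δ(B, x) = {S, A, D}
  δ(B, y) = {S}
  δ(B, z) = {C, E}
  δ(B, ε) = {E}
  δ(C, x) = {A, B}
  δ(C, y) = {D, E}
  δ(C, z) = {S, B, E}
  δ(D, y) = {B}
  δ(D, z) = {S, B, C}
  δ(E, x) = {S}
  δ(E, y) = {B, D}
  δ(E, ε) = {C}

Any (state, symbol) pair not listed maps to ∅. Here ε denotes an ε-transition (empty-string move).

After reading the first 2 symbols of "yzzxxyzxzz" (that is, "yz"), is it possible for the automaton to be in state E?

Yes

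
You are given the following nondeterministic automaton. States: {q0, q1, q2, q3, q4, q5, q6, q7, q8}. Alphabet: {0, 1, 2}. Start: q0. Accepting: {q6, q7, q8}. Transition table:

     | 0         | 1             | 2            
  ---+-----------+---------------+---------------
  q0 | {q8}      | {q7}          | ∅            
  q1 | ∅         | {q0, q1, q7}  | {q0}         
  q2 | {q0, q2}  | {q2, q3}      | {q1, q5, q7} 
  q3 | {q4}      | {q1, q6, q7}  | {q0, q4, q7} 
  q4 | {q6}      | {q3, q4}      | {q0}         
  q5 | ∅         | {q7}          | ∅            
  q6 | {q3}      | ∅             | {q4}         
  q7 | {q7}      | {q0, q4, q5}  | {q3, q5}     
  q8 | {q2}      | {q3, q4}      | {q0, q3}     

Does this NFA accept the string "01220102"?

No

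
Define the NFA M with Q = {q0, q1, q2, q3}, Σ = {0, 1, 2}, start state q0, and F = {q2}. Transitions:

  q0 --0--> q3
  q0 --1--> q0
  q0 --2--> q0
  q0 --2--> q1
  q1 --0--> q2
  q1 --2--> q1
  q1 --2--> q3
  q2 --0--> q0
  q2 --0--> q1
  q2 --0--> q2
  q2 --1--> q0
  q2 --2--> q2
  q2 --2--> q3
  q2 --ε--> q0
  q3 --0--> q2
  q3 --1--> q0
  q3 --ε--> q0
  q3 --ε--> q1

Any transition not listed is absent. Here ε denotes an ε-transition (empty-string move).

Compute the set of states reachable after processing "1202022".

{q0, q1, q2, q3}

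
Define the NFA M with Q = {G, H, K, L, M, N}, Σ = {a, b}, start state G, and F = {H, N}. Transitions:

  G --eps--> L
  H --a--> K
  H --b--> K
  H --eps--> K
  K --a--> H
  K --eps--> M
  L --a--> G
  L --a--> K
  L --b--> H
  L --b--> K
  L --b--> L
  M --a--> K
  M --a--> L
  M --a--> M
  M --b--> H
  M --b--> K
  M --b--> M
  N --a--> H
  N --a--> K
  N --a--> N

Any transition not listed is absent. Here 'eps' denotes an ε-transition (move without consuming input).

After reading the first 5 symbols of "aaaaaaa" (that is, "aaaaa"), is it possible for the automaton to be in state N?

No

Start: ε-closure({G}) = {G, L}.
Read 'a': {G, L} → {G, K, L, M}.
Read 'a': {G, K, L, M} → {G, H, K, L, M}.
Read 'a': {G, H, K, L, M} → {G, H, K, L, M}.
Read 'a': {G, H, K, L, M} → {G, H, K, L, M}.
Read 'a': {G, H, K, L, M} → {G, H, K, L, M}.
State N is not in {G, H, K, L, M}.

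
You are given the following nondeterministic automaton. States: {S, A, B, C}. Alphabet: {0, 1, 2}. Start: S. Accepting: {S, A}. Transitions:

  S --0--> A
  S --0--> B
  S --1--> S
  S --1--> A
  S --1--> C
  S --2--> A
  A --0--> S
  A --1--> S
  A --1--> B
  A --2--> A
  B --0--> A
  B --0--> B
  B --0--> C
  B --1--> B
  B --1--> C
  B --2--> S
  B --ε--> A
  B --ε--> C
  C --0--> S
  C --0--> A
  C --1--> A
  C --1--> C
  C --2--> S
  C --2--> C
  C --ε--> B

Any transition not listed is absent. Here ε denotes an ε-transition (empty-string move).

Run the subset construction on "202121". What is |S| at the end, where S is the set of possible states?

4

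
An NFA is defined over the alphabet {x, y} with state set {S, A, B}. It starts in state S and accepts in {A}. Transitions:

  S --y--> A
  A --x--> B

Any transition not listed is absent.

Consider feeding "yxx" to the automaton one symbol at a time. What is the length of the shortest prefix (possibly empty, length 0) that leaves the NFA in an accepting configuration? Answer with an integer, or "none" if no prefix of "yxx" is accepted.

Start in {S}.
Read 'y': {S} → {A}.
None of the earlier sets intersect F, but {A} does.

1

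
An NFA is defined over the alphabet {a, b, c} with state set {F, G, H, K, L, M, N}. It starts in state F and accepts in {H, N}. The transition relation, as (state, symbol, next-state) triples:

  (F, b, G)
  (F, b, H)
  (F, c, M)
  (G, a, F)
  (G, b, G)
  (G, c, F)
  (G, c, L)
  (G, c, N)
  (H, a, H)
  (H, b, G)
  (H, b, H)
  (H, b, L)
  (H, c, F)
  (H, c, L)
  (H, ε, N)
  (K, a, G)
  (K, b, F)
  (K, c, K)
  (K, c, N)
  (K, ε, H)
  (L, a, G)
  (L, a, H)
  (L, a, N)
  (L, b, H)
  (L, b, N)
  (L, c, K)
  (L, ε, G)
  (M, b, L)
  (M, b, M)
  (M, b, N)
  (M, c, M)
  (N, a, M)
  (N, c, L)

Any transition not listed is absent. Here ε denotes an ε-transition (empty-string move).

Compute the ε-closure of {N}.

{N}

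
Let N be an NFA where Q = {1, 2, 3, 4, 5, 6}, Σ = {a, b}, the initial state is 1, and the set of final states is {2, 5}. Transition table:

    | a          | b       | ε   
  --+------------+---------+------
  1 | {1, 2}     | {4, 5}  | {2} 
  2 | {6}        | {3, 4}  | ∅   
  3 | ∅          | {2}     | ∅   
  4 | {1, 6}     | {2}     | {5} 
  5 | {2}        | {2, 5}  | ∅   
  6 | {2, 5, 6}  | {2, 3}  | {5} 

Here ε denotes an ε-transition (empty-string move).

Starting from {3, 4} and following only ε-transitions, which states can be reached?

{3, 4, 5}

Begin with {3, 4}.
ε-move 4 → 5; add 5.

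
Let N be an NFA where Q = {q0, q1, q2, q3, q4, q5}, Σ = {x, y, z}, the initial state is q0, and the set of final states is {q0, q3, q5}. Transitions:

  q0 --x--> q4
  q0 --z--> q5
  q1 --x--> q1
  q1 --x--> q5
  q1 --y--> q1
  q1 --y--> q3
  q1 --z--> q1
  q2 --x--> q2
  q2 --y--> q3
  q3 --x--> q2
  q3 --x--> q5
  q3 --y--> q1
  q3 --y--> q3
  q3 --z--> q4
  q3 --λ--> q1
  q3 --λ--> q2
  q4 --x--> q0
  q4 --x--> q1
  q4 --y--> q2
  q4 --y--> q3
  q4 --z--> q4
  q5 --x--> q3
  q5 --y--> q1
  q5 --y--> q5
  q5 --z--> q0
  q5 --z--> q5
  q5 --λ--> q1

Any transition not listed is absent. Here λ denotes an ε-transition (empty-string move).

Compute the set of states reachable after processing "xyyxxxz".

{q0, q1, q4, q5}

Start in {q0}.
Read 'x': q0→{q4}; now {q4}.
Read 'y': q4→{q2, q3}; union {q2, q3}; ε-closure = {q1, q2, q3}.
Read 'y': q1→{q1, q3}, q2→{q3}, q3→{q1, q3}; union {q1, q3}; ε-closure = {q1, q2, q3}.
Read 'x': q1→{q1, q5}, q2→{q2}, q3→{q2, q5}; now {q1, q2, q5}.
Read 'x': q1→{q1, q5}, q2→{q2}, q5→{q3}; now {q1, q2, q3, q5}.
Read 'x': q1→{q1, q5}, q2→{q2}, q3→{q2, q5}, q5→{q3}; now {q1, q2, q3, q5}.
Read 'z': q1→{q1}, q2→∅, q3→{q4}, q5→{q0, q5}; now {q0, q1, q4, q5}.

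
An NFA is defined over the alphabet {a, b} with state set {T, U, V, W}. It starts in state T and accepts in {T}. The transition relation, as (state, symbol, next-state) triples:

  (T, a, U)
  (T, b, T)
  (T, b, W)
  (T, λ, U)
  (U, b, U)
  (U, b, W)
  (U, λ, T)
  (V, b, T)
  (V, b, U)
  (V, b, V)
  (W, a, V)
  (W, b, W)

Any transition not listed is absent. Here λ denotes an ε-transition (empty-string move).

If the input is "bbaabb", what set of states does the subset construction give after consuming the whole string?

Start: ε-closure({T}) = {T, U}.
Read 'b': T→{T, W}, U→{U, W}; now {T, U, W}.
Read 'b': T→{T, W}, U→{U, W}, W→{W}; now {T, U, W}.
Read 'a': T→{U}, U→∅, W→{V}; union {U, V}; ε-closure = {T, U, V}.
Read 'a': T→{U}, U→∅, V→∅; union {U}; ε-closure = {T, U}.
Read 'b': T→{T, W}, U→{U, W}; now {T, U, W}.
Read 'b': T→{T, W}, U→{U, W}, W→{W}; now {T, U, W}.

{T, U, W}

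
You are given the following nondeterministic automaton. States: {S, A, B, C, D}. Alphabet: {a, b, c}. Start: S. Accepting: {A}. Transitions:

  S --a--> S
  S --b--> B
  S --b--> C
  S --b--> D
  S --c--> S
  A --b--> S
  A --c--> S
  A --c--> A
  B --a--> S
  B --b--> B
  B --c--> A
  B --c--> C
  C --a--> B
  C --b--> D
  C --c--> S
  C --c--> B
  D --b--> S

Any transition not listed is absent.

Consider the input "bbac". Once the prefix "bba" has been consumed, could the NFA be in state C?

No

Start in {S}.
Read 'b': {S} → {B, C, D}.
Read 'b': {B, C, D} → {S, B, D}.
Read 'a': {S, B, D} → {S}.
State C is not in {S}.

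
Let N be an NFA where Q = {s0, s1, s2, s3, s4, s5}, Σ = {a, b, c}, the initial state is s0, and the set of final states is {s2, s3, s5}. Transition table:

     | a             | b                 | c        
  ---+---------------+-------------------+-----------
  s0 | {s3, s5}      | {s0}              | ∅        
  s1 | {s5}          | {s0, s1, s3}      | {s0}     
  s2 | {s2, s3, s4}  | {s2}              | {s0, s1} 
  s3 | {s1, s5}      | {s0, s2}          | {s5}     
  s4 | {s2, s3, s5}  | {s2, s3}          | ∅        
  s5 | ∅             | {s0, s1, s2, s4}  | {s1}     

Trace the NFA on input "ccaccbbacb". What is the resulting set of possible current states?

∅

Start in {s0}.
Read 'c': s0→∅; now ∅.
The set is empty and remains empty for the remaining 9 symbols.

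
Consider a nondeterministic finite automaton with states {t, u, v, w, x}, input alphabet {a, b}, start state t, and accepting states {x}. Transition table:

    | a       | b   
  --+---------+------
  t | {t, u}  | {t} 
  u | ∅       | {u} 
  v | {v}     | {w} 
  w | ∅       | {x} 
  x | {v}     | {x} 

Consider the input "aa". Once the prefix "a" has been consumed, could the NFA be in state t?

Start in {t}.
Read 'a': t→{t, u}; now {t, u}.
State t is in {t, u}.

Yes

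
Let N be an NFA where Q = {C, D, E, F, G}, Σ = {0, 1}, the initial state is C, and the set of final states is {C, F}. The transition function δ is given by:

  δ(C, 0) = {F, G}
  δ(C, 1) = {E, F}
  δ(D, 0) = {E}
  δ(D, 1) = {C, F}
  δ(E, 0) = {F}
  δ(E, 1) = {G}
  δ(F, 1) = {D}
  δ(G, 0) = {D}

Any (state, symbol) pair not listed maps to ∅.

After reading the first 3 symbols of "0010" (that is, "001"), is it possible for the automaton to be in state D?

Start in {C}.
Read '0': C→{F, G}; now {F, G}.
Read '0': F→∅, G→{D}; now {D}.
Read '1': D→{C, F}; now {C, F}.
State D is not in {C, F}.

No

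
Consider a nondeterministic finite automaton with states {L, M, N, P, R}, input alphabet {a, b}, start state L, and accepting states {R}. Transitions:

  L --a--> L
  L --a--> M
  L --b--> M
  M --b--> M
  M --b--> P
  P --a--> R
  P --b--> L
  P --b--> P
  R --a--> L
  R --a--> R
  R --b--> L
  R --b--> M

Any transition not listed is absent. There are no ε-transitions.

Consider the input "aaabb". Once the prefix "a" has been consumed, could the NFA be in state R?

No

Start in {L}.
Read 'a': {L} → {L, M}.
State R is not in {L, M}.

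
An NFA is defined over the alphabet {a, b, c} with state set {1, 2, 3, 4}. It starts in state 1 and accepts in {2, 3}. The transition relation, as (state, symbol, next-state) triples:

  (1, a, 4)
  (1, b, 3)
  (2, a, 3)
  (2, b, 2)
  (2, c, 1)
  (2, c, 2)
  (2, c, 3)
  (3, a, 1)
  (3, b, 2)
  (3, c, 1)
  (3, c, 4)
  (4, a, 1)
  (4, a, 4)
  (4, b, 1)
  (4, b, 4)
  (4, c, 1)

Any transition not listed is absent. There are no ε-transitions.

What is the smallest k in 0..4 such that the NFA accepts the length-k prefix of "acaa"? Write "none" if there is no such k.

Start in {1}.
Read 'a': 1→{4}; now {4}.
Read 'c': 4→{1}; now {1}.
Read 'a': 1→{4}; now {4}.
Read 'a': 4→{1, 4}; now {1, 4}.
No reachable set along the way intersects F.

none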